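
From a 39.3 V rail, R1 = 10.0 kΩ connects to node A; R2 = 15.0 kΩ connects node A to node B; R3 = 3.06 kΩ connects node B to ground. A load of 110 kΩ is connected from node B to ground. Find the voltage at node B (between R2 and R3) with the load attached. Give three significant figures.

At node B, R3 is in parallel with the load: R3‖R_L = 2.977 kΩ.
Below node A the resistance is R2 + (R3‖R_L) = 17.98 kΩ, so V_A = 39.3 × 17.98/27.98 = 25.25 V.
Then V_B = V_A × (R3‖R_L)/(R2 + R3‖R_L) = 25.25 × 2.977/17.98 = 4.18 V.

V ≈ 4.18 V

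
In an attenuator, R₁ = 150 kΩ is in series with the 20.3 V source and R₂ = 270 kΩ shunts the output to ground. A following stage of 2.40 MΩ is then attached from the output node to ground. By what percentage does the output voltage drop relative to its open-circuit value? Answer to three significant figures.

The divider's output (Thévenin) resistance is R₁‖R₂ = 96.43 kΩ.
Fractional drop under load = R_th/(R_th + R_L) = 96.43 / (96.43 + 2400) = 0.03863.
So the output falls by 3.86 %.

3.86 %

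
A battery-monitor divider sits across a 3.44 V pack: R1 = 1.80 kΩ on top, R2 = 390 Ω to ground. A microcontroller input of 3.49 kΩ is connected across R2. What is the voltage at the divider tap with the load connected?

V_out ≈ 0.561 V

The load sits in parallel with R2: R2‖R_L = (390 × 3490) / (390 + 3490) = 350.8 Ω.
V_out = 3.44 × 350.8 / (1800 + 350.8) = 3.44 × 350.8/2151 = 0.561 V.
(Unloaded it would have been 0.613 V.)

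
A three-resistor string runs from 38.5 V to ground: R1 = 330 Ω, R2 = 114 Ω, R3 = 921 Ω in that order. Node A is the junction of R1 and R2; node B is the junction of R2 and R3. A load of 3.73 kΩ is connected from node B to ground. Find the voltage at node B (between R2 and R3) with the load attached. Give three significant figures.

V ≈ 24.0 V

At node B, R3 is in parallel with the load: R3‖R_L = 738.6 Ω.
Below node A the resistance is R2 + (R3‖R_L) = 852.6 Ω, so V_A = 38.5 × 852.6/1183 = 27.76 V.
Then V_B = V_A × (R3‖R_L)/(R2 + R3‖R_L) = 27.76 × 738.6/852.6 = 24.0 V.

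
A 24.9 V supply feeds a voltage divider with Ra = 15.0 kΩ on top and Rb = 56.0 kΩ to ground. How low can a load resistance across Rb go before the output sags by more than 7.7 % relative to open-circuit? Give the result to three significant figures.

R_L(min) ≈ 142 kΩ

Output resistance R_th = Ra‖Rb = (15.0 × 56.0)/71.00 = 11.83 kΩ.
The fractional drop is R_th/(R_th + R_L); requiring this ≤ 0.0770 gives R_L ≥ R_th(1/0.0770 − 1) = 11.83 × 11.99 = 142 kΩ.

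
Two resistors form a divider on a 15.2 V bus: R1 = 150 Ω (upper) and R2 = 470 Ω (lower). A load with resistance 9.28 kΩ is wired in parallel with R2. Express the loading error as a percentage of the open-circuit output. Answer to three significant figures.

1.21 %

The divider's output (Thévenin) resistance is R1‖R2 = 113.7 Ω.
Fractional drop under load = R_th/(R_th + R_L) = 113.7 / (113.7 + 9280) = 0.01210.
So the output falls by 1.21 %.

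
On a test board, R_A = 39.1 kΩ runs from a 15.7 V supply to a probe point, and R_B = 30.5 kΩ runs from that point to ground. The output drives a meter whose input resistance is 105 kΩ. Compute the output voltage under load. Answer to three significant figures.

V_out ≈ 5.91 V

The load sits in parallel with R_B: R_B‖R_L = (30.5 × 105) / (30.5 + 105) = 23.63 kΩ.
V_out = 15.7 × 23.63 / (39.1 + 23.63) = 15.7 × 23.63/62.73 = 5.91 V.
(Unloaded it would have been 6.88 V.)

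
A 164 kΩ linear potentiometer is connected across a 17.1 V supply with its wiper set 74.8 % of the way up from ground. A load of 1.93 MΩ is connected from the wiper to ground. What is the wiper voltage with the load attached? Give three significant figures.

The wiper splits the pot into (1−α)R = 41.33 kΩ above and αR = 122.7 kΩ below.
Lower section ‖ load = 115.3 kΩ.
V_wiper = 17.1 × 115.3/(41.33 + 115.3) = 12.6 V.

V ≈ 12.6 V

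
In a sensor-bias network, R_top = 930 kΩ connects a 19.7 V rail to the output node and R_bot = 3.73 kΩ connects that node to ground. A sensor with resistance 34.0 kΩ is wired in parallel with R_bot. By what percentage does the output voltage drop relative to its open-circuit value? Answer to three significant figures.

9.85 %

Unloaded V = 19.7 × 3.73/933.7 = 0.078696 V.
Loaded: R_bot‖R_L = 3.361 kΩ, giving V = 19.7 × 3.361/933.4 = 0.070944 V.
Drop = (0.078696 − 0.070944) / 0.078696 = 9.85 %.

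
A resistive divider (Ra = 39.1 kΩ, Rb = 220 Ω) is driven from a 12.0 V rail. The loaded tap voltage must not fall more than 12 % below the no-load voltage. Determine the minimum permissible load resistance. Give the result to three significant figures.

R_L(min) ≈ 1.60 kΩ

Output resistance R_th = Ra‖Rb = (39100 × 220)/39320 = 218.8 Ω.
The fractional drop is R_th/(R_th + R_L); requiring this ≤ 0.120 gives R_L ≥ R_th(1/0.120 − 1) = 218.8 × 7.333 = 1.60 kΩ.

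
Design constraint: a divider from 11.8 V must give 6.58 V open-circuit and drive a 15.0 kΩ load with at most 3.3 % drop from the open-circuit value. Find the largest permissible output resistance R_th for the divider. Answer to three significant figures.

Loading drop = R_th/(R_th + R_L) ≤ 0.0330, so R_th ≤ R_L · ε/(1−ε) = 15.0 kΩ × 0.0330/0.9670 = 512 Ω.

R_th ≤ 512 Ω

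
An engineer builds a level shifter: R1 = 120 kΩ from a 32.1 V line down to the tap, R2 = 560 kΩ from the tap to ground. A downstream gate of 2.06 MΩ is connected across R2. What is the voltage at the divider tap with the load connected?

The load sits in parallel with R2: R2‖R_L = (560 × 2060) / (560 + 2060) = 440.3 kΩ.
V_out = 32.1 × 440.3 / (120 + 440.3) = 32.1 × 440.3/560.3 = 25.2 V.
(Unloaded it would have been 26.4 V.)

V_out ≈ 25.2 V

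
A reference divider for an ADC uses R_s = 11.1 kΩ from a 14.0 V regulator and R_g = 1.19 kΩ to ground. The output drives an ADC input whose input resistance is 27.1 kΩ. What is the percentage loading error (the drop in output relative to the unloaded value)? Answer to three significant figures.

3.81 %

The divider's output (Thévenin) resistance is R_s‖R_g = 1.075 kΩ.
Fractional drop under load = R_th/(R_th + R_L) = 1.075 / (1.075 + 27.1) = 0.03815.
So the output falls by 3.81 %.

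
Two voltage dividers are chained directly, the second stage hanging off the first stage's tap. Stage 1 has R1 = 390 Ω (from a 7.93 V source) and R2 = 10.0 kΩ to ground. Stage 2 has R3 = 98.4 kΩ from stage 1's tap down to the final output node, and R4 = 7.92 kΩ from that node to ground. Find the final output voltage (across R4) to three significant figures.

V_out ≈ 0.567 V

Stage 2 presents R3+R4 = 106300 Ω as a load on stage 1's tap.
Stage 1's lower leg becomes R2‖(R3+R4) = 9140 Ω, so V_mid = 7.93 × 9140/9530 = 7.605 V.
Stage 2 is itself unloaded: V_out = V_mid × R4/(R3+R4) = 7.605 × 7920/106300 = 0.567 V.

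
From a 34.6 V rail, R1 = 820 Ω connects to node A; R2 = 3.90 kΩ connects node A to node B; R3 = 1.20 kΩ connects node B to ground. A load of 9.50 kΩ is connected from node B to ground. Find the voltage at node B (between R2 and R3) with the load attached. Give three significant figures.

At node B, R3 is in parallel with the load: R3‖R_L = 1065 Ω.
Below node A the resistance is R2 + (R3‖R_L) = 4965 Ω, so V_A = 34.6 × 4965/5785 = 29.70 V.
Then V_B = V_A × (R3‖R_L)/(R2 + R3‖R_L) = 29.70 × 1065/4965 = 6.37 V.

V ≈ 6.37 V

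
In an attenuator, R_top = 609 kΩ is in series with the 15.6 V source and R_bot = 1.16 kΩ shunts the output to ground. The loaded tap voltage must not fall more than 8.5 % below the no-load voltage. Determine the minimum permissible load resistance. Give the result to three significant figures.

Output resistance R_th = R_top‖R_bot = (609 × 1.16)/610.2 = 1.158 kΩ.
The fractional drop is R_th/(R_th + R_L); requiring this ≤ 0.0850 gives R_L ≥ R_th(1/0.0850 − 1) = 1.158 × 10.76 = 12.5 kΩ.

R_L(min) ≈ 12.5 kΩ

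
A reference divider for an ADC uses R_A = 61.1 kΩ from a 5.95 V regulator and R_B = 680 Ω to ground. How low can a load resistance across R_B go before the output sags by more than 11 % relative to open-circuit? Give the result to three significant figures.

R_L(min) ≈ 5.44 kΩ

Output resistance R_th = R_A‖R_B = (61100 × 680)/61780 = 672.5 Ω.
The fractional drop is R_th/(R_th + R_L); requiring this ≤ 0.110 gives R_L ≥ R_th(1/0.110 − 1) = 672.5 × 8.091 = 5.44 kΩ.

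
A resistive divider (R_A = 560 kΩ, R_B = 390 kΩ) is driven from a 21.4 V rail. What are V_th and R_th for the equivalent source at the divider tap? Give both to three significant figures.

V_th = 8.79 V, R_th = 230 kΩ

V_th is the open-circuit tap voltage: 21.4 × 390/(560 + 390) = 8.79 V.
With the supply zeroed, R_A and R_B appear in parallel from the tap: R_th = R_A‖R_B = (560 × 390)/950.0 = 230 kΩ.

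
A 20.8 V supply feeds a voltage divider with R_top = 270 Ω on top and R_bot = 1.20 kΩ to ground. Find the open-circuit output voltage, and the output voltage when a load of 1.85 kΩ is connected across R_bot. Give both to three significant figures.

Unloaded: 17.0 V; loaded: 15.2 V

Open-circuit: V = 20.8 × 1200/(270 + 1200) = 17.0 V.
With the load, R_bot becomes R_bot‖R_L = 727.9 Ω, so V = 20.8 × 727.9/997.9 = 15.2 V.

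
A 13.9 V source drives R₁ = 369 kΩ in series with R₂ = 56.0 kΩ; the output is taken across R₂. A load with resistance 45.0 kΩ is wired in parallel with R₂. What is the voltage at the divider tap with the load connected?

V_out ≈ 0.880 V

The load sits in parallel with R₂: R₂‖R_L = (56.0 × 45.0) / (56.0 + 45.0) = 24.95 kΩ.
V_out = 13.9 × 24.95 / (369 + 24.95) = 13.9 × 24.95/394.0 = 0.880 V.
(Unloaded it would have been 1.83 V.)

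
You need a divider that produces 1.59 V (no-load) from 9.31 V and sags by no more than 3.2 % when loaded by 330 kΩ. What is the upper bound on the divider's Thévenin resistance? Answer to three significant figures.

Loading drop = R_th/(R_th + R_L) ≤ 0.0320, so R_th ≤ R_L · ε/(1−ε) = 330 kΩ × 0.0320/0.9680 = 10.9 kΩ.
(Any R1, R2 with R2/(R1+R2) = 0.171 and R1‖R2 ≤ 10.9 kΩ will meet the spec.)

R_th ≤ 10.9 kΩ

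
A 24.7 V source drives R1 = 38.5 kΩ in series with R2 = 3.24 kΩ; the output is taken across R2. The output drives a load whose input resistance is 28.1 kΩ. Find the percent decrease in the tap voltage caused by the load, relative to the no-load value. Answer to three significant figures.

The divider's output (Thévenin) resistance is R1‖R2 = 2.989 kΩ.
Fractional drop under load = R_th/(R_th + R_L) = 2.989 / (2.989 + 28.1) = 0.09613.
So the output falls by 9.61 %.

9.61 %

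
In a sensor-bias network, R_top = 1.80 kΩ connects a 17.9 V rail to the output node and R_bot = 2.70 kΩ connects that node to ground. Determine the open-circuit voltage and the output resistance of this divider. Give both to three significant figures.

V_th is the open-circuit tap voltage: 17.9 × 2.70/(1.80 + 2.70) = 10.7 V.
With the supply zeroed, R_top and R_bot appear in parallel from the tap: R_th = R_top‖R_bot = (1.80 × 2.70)/4.500 = 1.08 kΩ.

V_th = 10.7 V, R_th = 1.08 kΩ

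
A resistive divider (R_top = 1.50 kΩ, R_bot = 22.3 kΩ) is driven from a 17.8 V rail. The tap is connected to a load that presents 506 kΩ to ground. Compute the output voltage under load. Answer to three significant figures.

V_out ≈ 16.6 V

The load sits in parallel with R_bot: R_bot‖R_L = (22.3 × 506) / (22.3 + 506) = 21.36 kΩ.
V_out = 17.8 × 21.36 / (1.50 + 21.36) = 17.8 × 21.36/22.86 = 16.6 V.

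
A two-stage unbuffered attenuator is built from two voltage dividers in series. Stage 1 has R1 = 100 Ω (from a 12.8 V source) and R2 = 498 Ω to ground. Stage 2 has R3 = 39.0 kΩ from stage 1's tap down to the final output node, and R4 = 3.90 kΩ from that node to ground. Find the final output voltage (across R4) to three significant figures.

V_out ≈ 0.967 V

Stage 2 presents R3+R4 = 42900 Ω as a load on stage 1's tap.
Stage 1's lower leg becomes R2‖(R3+R4) = 492.3 Ω, so V_mid = 12.8 × 492.3/592.3 = 10.64 V.
Stage 2 is itself unloaded: V_out = V_mid × R4/(R3+R4) = 10.64 × 3900/42900 = 0.967 V.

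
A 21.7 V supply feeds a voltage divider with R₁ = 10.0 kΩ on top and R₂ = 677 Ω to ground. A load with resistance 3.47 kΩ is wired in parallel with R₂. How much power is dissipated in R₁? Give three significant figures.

P ≈ 42.2 mW

Total resistance from the source is R₁ + (R₂‖R_L) = 10570 Ω, so I = 21.7/10570 Ω = 2.054 mA.
P = I²·R₁ = (2.054 mA)² × 10.0 kΩ = 42.2 mW.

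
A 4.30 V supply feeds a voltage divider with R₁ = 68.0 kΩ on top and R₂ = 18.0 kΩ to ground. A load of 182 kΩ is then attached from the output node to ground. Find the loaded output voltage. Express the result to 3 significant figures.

V_out ≈ 0.835 V

The load sits in parallel with R₂: R₂‖R_L = (18.0 × 182) / (18.0 + 182) = 16.38 kΩ.
V_out = 4.30 × 16.38 / (68.0 + 16.38) = 4.30 × 16.38/84.38 = 0.835 V.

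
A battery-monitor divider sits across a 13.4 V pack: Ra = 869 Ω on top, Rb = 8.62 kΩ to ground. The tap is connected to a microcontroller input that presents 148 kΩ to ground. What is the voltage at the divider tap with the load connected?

V_out ≈ 12.1 V

The load sits in parallel with Rb: Rb‖R_L = (8620 × 148000) / (8620 + 148000) = 8146 Ω.
V_out = 13.4 × 8146 / (869 + 8146) = 13.4 × 8146/9015 = 12.1 V.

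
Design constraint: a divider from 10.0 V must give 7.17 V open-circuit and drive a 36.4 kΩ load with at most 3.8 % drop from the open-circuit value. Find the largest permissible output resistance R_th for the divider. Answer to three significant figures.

Loading drop = R_th/(R_th + R_L) ≤ 0.0380, so R_th ≤ R_L · ε/(1−ε) = 36.4 kΩ × 0.0380/0.9620 = 1.44 kΩ.
(Any R1, R2 with R2/(R1+R2) = 0.717 and R1‖R2 ≤ 1.44 kΩ will meet the spec.)

R_th ≤ 1.44 kΩ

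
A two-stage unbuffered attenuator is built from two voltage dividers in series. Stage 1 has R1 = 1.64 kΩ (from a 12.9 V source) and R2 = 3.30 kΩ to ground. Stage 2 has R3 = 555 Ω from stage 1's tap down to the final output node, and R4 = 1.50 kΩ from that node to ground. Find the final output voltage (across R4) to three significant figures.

V_out ≈ 4.10 V

Stage 2 presents R3+R4 = 2055 Ω as a load on stage 1's tap.
Stage 1's lower leg becomes R2‖(R3+R4) = 1266 Ω, so V_mid = 12.9 × 1266/2906 = 5.621 V.
Stage 2 is itself unloaded: V_out = V_mid × R4/(R3+R4) = 5.621 × 1500/2055 = 4.10 V.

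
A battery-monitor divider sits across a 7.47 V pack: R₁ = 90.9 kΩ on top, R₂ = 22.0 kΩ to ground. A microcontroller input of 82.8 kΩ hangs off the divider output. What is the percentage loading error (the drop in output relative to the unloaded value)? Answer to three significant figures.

17.6 %

The divider's output (Thévenin) resistance is R₁‖R₂ = 17.71 kΩ.
Fractional drop under load = R_th/(R_th + R_L) = 17.71 / (17.71 + 82.8) = 0.1762.
So the output falls by 17.6 %.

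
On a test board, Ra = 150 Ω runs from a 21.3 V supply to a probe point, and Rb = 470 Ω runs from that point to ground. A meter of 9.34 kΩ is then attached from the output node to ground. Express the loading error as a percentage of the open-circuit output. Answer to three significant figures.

The divider's output (Thévenin) resistance is Ra‖Rb = 113.7 Ω.
Fractional drop under load = R_th/(R_th + R_L) = 113.7 / (113.7 + 9340) = 0.01203.
So the output falls by 1.20 %.

1.20 %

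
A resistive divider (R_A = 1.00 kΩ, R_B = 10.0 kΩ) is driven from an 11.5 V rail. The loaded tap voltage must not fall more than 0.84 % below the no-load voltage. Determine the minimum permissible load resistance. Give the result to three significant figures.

R_L(min) ≈ 107 kΩ

Output resistance R_th = R_A‖R_B = (1000 × 10000)/11000 = 909.1 Ω.
The fractional drop is R_th/(R_th + R_L); requiring this ≤ 0.00840 gives R_L ≥ R_th(1/0.00840 − 1) = 909.1 × 118.0 = 107 kΩ.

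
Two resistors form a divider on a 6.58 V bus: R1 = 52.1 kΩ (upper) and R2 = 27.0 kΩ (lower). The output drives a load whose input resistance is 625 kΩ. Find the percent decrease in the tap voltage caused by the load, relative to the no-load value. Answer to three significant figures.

The divider's output (Thévenin) resistance is R1‖R2 = 17.78 kΩ.
Fractional drop under load = R_th/(R_th + R_L) = 17.78 / (17.78 + 625) = 0.02767.
So the output falls by 2.77 %.

2.77 %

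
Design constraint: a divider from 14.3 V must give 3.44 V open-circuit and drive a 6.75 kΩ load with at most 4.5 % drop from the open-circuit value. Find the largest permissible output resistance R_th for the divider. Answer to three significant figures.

R_th ≤ 318 Ω

Loading drop = R_th/(R_th + R_L) ≤ 0.0450, so R_th ≤ R_L · ε/(1−ε) = 6.75 kΩ × 0.0450/0.9550 = 318 Ω.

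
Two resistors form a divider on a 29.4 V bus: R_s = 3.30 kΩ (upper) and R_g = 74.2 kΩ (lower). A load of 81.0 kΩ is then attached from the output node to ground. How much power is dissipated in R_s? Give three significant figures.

P ≈ 1.62 mW

Total resistance from the source is R_s + (R_g‖R_L) = 42.03 kΩ, so I = 29.4/42.03 kΩ = 0.6996 mA.
P = I²·R_s = (0.6996 mA)² × 3.30 kΩ = 1.62 mW.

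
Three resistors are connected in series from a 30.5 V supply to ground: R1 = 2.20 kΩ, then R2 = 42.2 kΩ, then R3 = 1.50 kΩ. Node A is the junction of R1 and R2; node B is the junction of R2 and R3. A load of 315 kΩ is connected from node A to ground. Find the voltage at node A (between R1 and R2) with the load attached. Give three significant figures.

V ≈ 28.8 V

Below node A the series string R2+R3 = 43.70 kΩ sits in parallel with the 315 kΩ load: 38.38 kΩ.
V_A = 30.5 × 38.38/(2.20 + 38.38) = 28.8 V.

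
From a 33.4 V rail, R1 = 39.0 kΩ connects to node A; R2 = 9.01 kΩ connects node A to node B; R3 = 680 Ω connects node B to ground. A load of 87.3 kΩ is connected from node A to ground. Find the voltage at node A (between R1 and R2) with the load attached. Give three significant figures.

V ≈ 6.10 V

Below node A the series string R2+R3 = 9690 Ω sits in parallel with the 87300 Ω load: 8722 Ω.
V_A = 33.4 × 8722/(39000 + 8722) = 6.10 V.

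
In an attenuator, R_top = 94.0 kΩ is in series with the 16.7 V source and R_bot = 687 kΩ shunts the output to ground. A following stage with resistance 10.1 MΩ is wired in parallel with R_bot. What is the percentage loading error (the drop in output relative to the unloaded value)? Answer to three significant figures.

0.812 %

The divider's output (Thévenin) resistance is R_top‖R_bot = 82.69 kΩ.
Fractional drop under load = R_th/(R_th + R_L) = 82.69 / (82.69 + 10100) = 0.008120.
So the output falls by 0.812 %.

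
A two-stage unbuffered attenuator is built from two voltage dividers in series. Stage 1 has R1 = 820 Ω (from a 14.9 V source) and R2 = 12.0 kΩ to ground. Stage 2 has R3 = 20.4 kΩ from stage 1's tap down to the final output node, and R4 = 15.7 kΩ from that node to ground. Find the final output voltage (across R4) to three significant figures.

V_out ≈ 5.94 V

Stage 2 presents R3+R4 = 36100 Ω as a load on stage 1's tap.
Stage 1's lower leg becomes R2‖(R3+R4) = 9006 Ω, so V_mid = 14.9 × 9006/9826 = 13.66 V.
Stage 2 is itself unloaded: V_out = V_mid × R4/(R3+R4) = 13.66 × 15700/36100 = 5.94 V.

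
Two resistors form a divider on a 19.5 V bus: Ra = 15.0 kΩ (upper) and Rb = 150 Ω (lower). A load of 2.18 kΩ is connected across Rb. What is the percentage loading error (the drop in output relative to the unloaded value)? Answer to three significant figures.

6.38 %

The divider's output (Thévenin) resistance is Ra‖Rb = 148.5 Ω.
Fractional drop under load = R_th/(R_th + R_L) = 148.5 / (148.5 + 2180) = 0.06378.
So the output falls by 6.38 %.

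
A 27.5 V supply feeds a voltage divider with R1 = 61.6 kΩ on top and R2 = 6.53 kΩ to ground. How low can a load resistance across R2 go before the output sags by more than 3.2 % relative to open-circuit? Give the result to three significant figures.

Output resistance R_th = R1‖R2 = (61.6 × 6.53)/68.13 = 5.904 kΩ.
The fractional drop is R_th/(R_th + R_L); requiring this ≤ 0.0320 gives R_L ≥ R_th(1/0.0320 − 1) = 5.904 × 30.25 = 179 kΩ.

R_L(min) ≈ 179 kΩ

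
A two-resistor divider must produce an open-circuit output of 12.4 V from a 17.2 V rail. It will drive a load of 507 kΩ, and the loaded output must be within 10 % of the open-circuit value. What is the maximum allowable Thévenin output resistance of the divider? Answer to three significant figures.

Loading drop = R_th/(R_th + R_L) ≤ 0.100, so R_th ≤ R_L · ε/(1−ε) = 507 kΩ × 0.100/0.9000 = 56.3 kΩ.

R_th ≤ 56.3 kΩ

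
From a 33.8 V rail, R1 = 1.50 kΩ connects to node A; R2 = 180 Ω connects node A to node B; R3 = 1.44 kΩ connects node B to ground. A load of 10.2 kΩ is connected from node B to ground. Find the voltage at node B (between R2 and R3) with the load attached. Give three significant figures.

V ≈ 14.5 V

At node B, R3 is in parallel with the load: R3‖R_L = 1262 Ω.
Below node A the resistance is R2 + (R3‖R_L) = 1442 Ω, so V_A = 33.8 × 1442/2942 = 16.57 V.
Then V_B = V_A × (R3‖R_L)/(R2 + R3‖R_L) = 16.57 × 1262/1442 = 14.5 V.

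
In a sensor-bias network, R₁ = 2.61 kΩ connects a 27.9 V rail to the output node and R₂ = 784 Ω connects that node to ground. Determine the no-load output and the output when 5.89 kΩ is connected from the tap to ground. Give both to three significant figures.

Open-circuit: V = 27.9 × 784/(2610 + 784) = 6.44 V.
With the load, R₂ becomes R₂‖R_L = 691.9 Ω, so V = 27.9 × 691.9/3302 = 5.85 V.

Unloaded: 6.44 V; loaded: 5.85 V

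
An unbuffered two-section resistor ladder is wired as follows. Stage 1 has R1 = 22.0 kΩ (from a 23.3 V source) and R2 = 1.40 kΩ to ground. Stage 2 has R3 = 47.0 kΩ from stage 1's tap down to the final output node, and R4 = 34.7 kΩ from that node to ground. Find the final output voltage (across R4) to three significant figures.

V_out ≈ 0.583 V

Stage 2 presents R3+R4 = 81.70 kΩ as a load on stage 1's tap.
Stage 1's lower leg becomes R2‖(R3+R4) = 1.376 kΩ, so V_mid = 23.3 × 1.376/23.38 = 1.372 V.
Stage 2 is itself unloaded: V_out = V_mid × R4/(R3+R4) = 1.372 × 34.7/81.70 = 0.583 V.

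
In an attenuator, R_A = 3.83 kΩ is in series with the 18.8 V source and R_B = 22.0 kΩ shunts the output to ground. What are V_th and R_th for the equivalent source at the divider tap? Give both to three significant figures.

V_th = 16.0 V, R_th = 3.26 kΩ

V_th is the open-circuit tap voltage: 18.8 × 22.0/(3.83 + 22.0) = 16.0 V.
With the supply zeroed, R_A and R_B appear in parallel from the tap: R_th = R_A‖R_B = (3.83 × 22.0)/25.83 = 3.26 kΩ.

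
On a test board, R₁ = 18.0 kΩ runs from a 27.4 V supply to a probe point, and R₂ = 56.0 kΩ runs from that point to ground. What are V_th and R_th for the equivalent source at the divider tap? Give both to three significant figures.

V_th = 20.7 V, R_th = 13.6 kΩ

V_th is the open-circuit tap voltage: 27.4 × 56.0/(18.0 + 56.0) = 20.7 V.
With the supply zeroed, R₁ and R₂ appear in parallel from the tap: R_th = R₁‖R₂ = (18.0 × 56.0)/74.00 = 13.6 kΩ.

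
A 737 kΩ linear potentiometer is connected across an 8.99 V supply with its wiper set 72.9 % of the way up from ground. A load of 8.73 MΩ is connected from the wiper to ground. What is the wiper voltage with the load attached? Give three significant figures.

The wiper splits the pot into (1−α)R = 199.7 kΩ above and αR = 537.3 kΩ below.
Lower section ‖ load = 506.1 kΩ.
V_wiper = 8.99 × 506.1/(199.7 + 506.1) = 6.45 V.

V ≈ 6.45 V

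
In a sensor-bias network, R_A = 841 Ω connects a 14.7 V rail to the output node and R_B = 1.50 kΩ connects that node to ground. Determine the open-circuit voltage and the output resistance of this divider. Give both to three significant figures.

V_th is the open-circuit tap voltage: 14.7 × 1500/(841 + 1500) = 9.42 V.
With the supply zeroed, R_A and R_B appear in parallel from the tap: R_th = R_A‖R_B = (841 × 1500)/2341 = 539 Ω.

V_th = 9.42 V, R_th = 539 Ω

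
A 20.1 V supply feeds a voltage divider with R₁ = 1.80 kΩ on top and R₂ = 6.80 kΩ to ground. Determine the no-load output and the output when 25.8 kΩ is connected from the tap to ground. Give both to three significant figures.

Unloaded: 15.9 V; loaded: 15.1 V

Open-circuit: V = 20.1 × 6.80/(1.80 + 6.80) = 15.9 V.
With the load, R₂ becomes R₂‖R_L = 5.382 kΩ, so V = 20.1 × 5.382/7.182 = 15.1 V.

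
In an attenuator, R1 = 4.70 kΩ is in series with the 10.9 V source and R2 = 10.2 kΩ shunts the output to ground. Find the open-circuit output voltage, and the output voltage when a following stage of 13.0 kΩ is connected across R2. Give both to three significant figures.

Unloaded: 7.46 V; loaded: 5.98 V

Open-circuit: V = 10.9 × 10.2/(4.70 + 10.2) = 7.46 V.
With the load, R2 becomes R2‖R_L = 5.716 kΩ, so V = 10.9 × 5.716/10.42 = 5.98 V.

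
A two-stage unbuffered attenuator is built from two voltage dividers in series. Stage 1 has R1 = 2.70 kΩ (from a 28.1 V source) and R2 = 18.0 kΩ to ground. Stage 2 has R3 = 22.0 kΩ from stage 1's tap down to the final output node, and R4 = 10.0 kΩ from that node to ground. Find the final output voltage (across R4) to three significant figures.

V_out ≈ 7.11 V

Stage 2 presents R3+R4 = 32.00 kΩ as a load on stage 1's tap.
Stage 1's lower leg becomes R2‖(R3+R4) = 11.52 kΩ, so V_mid = 28.1 × 11.52/14.22 = 22.76 V.
Stage 2 is itself unloaded: V_out = V_mid × R4/(R3+R4) = 22.76 × 10.0/32.00 = 7.11 V.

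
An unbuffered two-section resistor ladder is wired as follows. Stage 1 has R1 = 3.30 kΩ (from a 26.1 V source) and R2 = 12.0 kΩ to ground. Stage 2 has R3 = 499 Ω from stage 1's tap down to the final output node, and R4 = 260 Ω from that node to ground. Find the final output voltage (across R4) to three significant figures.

V_out ≈ 1.59 V

Stage 2 presents R3+R4 = 759.0 Ω as a load on stage 1's tap.
Stage 1's lower leg becomes R2‖(R3+R4) = 713.8 Ω, so V_mid = 26.1 × 713.8/4014 = 4.642 V.
Stage 2 is itself unloaded: V_out = V_mid × R4/(R3+R4) = 4.642 × 260/759.0 = 1.59 V.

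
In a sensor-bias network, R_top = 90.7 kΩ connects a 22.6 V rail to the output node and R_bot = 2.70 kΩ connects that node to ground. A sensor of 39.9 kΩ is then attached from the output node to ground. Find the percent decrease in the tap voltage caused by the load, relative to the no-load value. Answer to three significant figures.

6.17 %

The divider's output (Thévenin) resistance is R_top‖R_bot = 2.622 kΩ.
Fractional drop under load = R_th/(R_th + R_L) = 2.622 / (2.622 + 39.9) = 0.06166.
So the output falls by 6.17 %.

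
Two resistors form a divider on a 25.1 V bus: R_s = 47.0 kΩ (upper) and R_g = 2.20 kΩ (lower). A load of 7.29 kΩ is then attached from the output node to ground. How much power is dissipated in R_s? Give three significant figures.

P ≈ 12.5 mW

Total resistance from the source is R_s + (R_g‖R_L) = 48.69 kΩ, so I = 25.1/48.69 kΩ = 0.5155 mA.
P = I²·R_s = (0.5155 mA)² × 47.0 kΩ = 12.5 mW.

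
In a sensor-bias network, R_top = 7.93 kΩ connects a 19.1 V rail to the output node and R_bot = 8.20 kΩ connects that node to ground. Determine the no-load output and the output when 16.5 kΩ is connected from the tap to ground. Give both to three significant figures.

Unloaded: 9.71 V; loaded: 7.80 V

Open-circuit: V = 19.1 × 8.20/(7.93 + 8.20) = 9.71 V.
With the load, R_bot becomes R_bot‖R_L = 5.478 kΩ, so V = 19.1 × 5.478/13.41 = 7.80 V.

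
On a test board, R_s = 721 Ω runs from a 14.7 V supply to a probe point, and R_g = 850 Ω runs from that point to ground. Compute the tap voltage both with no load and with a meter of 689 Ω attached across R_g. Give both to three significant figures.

Open-circuit: V = 14.7 × 850/(721 + 850) = 7.95 V.
With the load, R_g becomes R_g‖R_L = 380.5 Ω, so V = 14.7 × 380.5/1102 = 5.08 V.

Unloaded: 7.95 V; loaded: 5.08 V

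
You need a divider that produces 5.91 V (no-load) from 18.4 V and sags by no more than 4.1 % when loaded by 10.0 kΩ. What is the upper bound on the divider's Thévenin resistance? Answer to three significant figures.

Loading drop = R_th/(R_th + R_L) ≤ 0.0410, so R_th ≤ R_L · ε/(1−ε) = 10.0 kΩ × 0.0410/0.9590 = 428 Ω.
(Any R1, R2 with R2/(R1+R2) = 0.321 and R1‖R2 ≤ 428 Ω will meet the spec.)

R_th ≤ 428 Ω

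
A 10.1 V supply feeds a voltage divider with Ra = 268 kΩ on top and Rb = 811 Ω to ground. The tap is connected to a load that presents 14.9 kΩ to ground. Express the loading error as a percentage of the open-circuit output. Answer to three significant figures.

The divider's output (Thévenin) resistance is Ra‖Rb = 808.6 Ω.
Fractional drop under load = R_th/(R_th + R_L) = 808.6 / (808.6 + 14900) = 0.05147.
So the output falls by 5.15 %.

5.15 %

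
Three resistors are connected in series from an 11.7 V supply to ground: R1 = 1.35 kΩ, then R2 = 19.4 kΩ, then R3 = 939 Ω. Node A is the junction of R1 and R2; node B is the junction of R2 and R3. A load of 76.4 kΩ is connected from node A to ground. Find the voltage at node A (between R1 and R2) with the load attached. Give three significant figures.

Below node A the series string R2+R3 = 20340 Ω sits in parallel with the 76400 Ω load: 16060 Ω.
V_A = 11.7 × 16060/(1350 + 16060) = 10.8 V.

V ≈ 10.8 V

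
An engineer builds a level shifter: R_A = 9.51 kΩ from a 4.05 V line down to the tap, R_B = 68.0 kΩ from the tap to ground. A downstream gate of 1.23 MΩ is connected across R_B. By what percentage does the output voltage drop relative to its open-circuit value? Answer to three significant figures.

The divider's output (Thévenin) resistance is R_A‖R_B = 8.343 kΩ.
Fractional drop under load = R_th/(R_th + R_L) = 8.343 / (8.343 + 1230) = 0.006737.
So the output falls by 0.674 %.

0.674 %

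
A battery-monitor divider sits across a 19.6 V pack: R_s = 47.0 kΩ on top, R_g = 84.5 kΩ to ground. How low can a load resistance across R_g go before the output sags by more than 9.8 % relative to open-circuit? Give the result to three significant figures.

R_L(min) ≈ 278 kΩ

Output resistance R_th = R_s‖R_g = (47.0 × 84.5)/131.5 = 30.20 kΩ.
The fractional drop is R_th/(R_th + R_L); requiring this ≤ 0.0980 gives R_L ≥ R_th(1/0.0980 − 1) = 30.20 × 9.204 = 278 kΩ.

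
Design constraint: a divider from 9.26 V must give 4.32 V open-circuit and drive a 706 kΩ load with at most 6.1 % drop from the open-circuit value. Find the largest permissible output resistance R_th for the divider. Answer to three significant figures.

R_th ≤ 45.9 kΩ

Loading drop = R_th/(R_th + R_L) ≤ 0.0610, so R_th ≤ R_L · ε/(1−ε) = 706 kΩ × 0.0610/0.9390 = 45.9 kΩ.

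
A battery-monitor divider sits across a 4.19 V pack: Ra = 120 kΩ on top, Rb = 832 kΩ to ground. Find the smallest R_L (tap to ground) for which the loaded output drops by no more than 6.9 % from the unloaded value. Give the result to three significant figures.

Output resistance R_th = Ra‖Rb = (120 × 832)/952.0 = 104.9 kΩ.
The fractional drop is R_th/(R_th + R_L); requiring this ≤ 0.0690 gives R_L ≥ R_th(1/0.0690 − 1) = 104.9 × 13.49 = 1.42 MΩ.

R_L(min) ≈ 1.42 MΩ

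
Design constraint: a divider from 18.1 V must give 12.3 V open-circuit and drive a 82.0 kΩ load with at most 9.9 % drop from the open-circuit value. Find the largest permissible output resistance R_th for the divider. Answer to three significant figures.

Loading drop = R_th/(R_th + R_L) ≤ 0.0990, so R_th ≤ R_L · ε/(1−ε) = 82.0 kΩ × 0.0990/0.9010 = 9.01 kΩ.
(Any R1, R2 with R2/(R1+R2) = 0.680 and R1‖R2 ≤ 9.01 kΩ will meet the spec.)

R_th ≤ 9.01 kΩ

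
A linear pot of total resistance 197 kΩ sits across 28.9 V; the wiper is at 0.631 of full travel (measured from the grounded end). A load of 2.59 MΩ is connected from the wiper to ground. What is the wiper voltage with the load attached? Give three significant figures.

The wiper splits the pot into (1−α)R = 72.69 kΩ above and αR = 124.3 kΩ below.
Lower section ‖ load = 118.6 kΩ.
V_wiper = 28.9 × 118.6/(72.69 + 118.6) = 17.9 V.

V ≈ 17.9 V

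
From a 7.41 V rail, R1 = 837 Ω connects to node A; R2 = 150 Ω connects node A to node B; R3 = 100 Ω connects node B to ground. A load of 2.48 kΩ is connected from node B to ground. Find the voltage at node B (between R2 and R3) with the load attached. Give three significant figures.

V ≈ 0.658 V

At node B, R3 is in parallel with the load: R3‖R_L = 96.12 Ω.
Below node A the resistance is R2 + (R3‖R_L) = 246.1 Ω, so V_A = 7.41 × 246.1/1083 = 1.684 V.
Then V_B = V_A × (R3‖R_L)/(R2 + R3‖R_L) = 1.684 × 96.12/246.1 = 0.658 V.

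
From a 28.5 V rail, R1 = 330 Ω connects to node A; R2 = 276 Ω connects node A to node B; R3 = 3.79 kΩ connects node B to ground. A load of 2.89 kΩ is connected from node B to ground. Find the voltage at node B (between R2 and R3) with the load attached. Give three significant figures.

V ≈ 20.8 V

At node B, R3 is in parallel with the load: R3‖R_L = 1640 Ω.
Below node A the resistance is R2 + (R3‖R_L) = 1916 Ω, so V_A = 28.5 × 1916/2246 = 24.31 V.
Then V_B = V_A × (R3‖R_L)/(R2 + R3‖R_L) = 24.31 × 1640/1916 = 20.8 V.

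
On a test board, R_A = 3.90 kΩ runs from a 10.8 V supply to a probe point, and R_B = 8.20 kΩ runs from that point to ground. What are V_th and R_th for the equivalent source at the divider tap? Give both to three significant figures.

V_th is the open-circuit tap voltage: 10.8 × 8.20/(3.90 + 8.20) = 7.32 V.
With the supply zeroed, R_A and R_B appear in parallel from the tap: R_th = R_A‖R_B = (3.90 × 8.20)/12.10 = 2.64 kΩ.

V_th = 7.32 V, R_th = 2.64 kΩ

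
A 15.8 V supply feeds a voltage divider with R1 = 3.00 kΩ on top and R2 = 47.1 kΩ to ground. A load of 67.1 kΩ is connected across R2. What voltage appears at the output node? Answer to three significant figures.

V_out ≈ 14.3 V

The load sits in parallel with R2: R2‖R_L = (47.1 × 67.1) / (47.1 + 67.1) = 27.67 kΩ.
V_out = 15.8 × 27.67 / (3.00 + 27.67) = 15.8 × 27.67/30.67 = 14.3 V.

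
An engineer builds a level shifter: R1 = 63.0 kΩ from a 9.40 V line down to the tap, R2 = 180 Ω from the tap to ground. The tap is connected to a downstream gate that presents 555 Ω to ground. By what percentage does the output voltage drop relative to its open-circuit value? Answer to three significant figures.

Unloaded V = 9.40 × 180/63180 = 0.02678 V.
Loaded: R2‖R_L = 135.9 Ω, giving V = 9.40 × 135.9/63140 = 0.02024 V.
Drop = (0.02678 − 0.02024) / 0.02678 = 24.4 %.

24.4 %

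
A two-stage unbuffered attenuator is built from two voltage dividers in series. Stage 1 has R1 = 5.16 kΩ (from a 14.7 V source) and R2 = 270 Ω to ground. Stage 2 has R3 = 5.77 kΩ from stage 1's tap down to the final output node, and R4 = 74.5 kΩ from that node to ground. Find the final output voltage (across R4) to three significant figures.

Stage 2 presents R3+R4 = 80270 Ω as a load on stage 1's tap.
Stage 1's lower leg becomes R2‖(R3+R4) = 269.1 Ω, so V_mid = 14.7 × 269.1/5429 = 0.7286 V.
Stage 2 is itself unloaded: V_out = V_mid × R4/(R3+R4) = 0.7286 × 74500/80270 = 0.676 V.

V_out ≈ 0.676 V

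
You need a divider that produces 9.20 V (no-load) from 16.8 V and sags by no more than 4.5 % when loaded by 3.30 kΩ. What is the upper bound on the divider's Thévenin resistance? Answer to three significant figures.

R_th ≤ 155 Ω

Loading drop = R_th/(R_th + R_L) ≤ 0.0450, so R_th ≤ R_L · ε/(1−ε) = 3.30 kΩ × 0.0450/0.9550 = 155 Ω.
(Any R1, R2 with R2/(R1+R2) = 0.548 and R1‖R2 ≤ 155 Ω will meet the spec.)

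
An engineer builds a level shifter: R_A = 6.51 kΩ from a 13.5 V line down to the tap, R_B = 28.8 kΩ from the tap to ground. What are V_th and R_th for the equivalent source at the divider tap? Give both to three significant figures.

V_th = 11.0 V, R_th = 5.31 kΩ

V_th is the open-circuit tap voltage: 13.5 × 28.8/(6.51 + 28.8) = 11.0 V.
With the supply zeroed, R_A and R_B appear in parallel from the tap: R_th = R_A‖R_B = (6.51 × 28.8)/35.31 = 5.31 kΩ.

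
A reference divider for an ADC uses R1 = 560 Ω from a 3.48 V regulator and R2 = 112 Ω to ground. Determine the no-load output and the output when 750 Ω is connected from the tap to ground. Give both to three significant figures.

Open-circuit: V = 3.48 × 112/(560 + 112) = 0.580 V.
With the load, R2 becomes R2‖R_L = 97.45 Ω, so V = 3.48 × 97.45/657.4 = 0.516 V.

Unloaded: 0.580 V; loaded: 0.516 V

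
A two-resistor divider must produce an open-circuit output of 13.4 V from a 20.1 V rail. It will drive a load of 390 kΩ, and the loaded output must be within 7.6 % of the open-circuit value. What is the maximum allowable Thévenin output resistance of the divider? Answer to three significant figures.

Loading drop = R_th/(R_th + R_L) ≤ 0.0760, so R_th ≤ R_L · ε/(1−ε) = 390 kΩ × 0.0760/0.9240 = 32.1 kΩ.
(Any R1, R2 with R2/(R1+R2) = 0.667 and R1‖R2 ≤ 32.1 kΩ will meet the spec.)

R_th ≤ 32.1 kΩ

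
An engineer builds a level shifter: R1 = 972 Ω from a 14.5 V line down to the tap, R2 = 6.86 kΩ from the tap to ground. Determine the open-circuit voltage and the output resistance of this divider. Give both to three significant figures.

V_th is the open-circuit tap voltage: 14.5 × 6860/(972 + 6860) = 12.7 V.
With the supply zeroed, R1 and R2 appear in parallel from the tap: R_th = R1‖R2 = (972 × 6860)/7832 = 851 Ω.

V_th = 12.7 V, R_th = 851 Ω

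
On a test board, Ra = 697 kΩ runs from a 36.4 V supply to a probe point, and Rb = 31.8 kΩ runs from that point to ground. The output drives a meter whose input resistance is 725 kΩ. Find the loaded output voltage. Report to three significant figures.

V_out ≈ 1.52 V

The load sits in parallel with Rb: Rb‖R_L = (31.8 × 725) / (31.8 + 725) = 30.46 kΩ.
V_out = 36.4 × 30.46 / (697 + 30.46) = 36.4 × 30.46/727.5 = 1.52 V.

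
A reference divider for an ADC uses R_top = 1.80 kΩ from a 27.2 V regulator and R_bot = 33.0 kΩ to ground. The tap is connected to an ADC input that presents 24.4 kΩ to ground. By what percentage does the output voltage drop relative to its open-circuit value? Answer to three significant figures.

6.54 %

The divider's output (Thévenin) resistance is R_top‖R_bot = 1.707 kΩ.
Fractional drop under load = R_th/(R_th + R_L) = 1.707 / (1.707 + 24.4) = 0.06538.
So the output falls by 6.54 %.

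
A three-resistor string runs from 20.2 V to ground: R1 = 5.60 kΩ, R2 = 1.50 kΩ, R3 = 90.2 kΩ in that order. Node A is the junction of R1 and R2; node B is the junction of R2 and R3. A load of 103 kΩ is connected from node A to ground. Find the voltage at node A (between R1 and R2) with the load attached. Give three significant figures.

Below node A the series string R2+R3 = 91.70 kΩ sits in parallel with the 103 kΩ load: 48.51 kΩ.
V_A = 20.2 × 48.51/(5.60 + 48.51) = 18.1 V.

V ≈ 18.1 V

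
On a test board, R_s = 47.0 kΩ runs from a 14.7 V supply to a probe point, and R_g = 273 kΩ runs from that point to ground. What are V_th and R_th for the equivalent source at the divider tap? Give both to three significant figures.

V_th is the open-circuit tap voltage: 14.7 × 273/(47.0 + 273) = 12.5 V.
With the supply zeroed, R_s and R_g appear in parallel from the tap: R_th = R_s‖R_g = (47.0 × 273)/320.0 = 40.1 kΩ.

V_th = 12.5 V, R_th = 40.1 kΩ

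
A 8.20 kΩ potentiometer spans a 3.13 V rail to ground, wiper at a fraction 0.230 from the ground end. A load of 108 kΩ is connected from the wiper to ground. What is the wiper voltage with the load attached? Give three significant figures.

V ≈ 0.710 V

The wiper splits the pot into (1−α)R = 6.314 kΩ above and αR = 1.886 kΩ below.
Lower section ‖ load = 1.854 kΩ.
V_wiper = 3.13 × 1.854/(6.314 + 1.854) = 0.710 V.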